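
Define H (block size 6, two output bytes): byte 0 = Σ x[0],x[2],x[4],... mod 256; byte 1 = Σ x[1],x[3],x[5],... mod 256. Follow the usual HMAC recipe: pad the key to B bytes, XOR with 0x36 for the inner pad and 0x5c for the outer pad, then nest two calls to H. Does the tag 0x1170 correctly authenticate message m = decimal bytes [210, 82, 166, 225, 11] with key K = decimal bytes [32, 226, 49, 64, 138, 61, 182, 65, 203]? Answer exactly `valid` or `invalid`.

Key decimal bytes [32, 226, 49, 64, 138, 61, 182, 65, 203] = 20 e2 31 40 8a 3d b6 41 cb is 9 bytes > B = 6, so hash it first: H(key) = 5c a0, then zero-pad to 6 bytes: K' = 5c a0 00 00 00 00.
K' ⊕ ipad = 6a 96 36 36 36 36; K' ⊕ opad = 00 fc 5c 5c 5c 5c.
Inner hash: even-index sum = 601 mod 256 = 89; odd-index sum = 565 mod 256 = 53 → 59 35.
Outer hash (recomputed tag): even-index sum = 273 mod 256 = 17; odd-index sum = 489 mod 256 = 233 → 11 e9.
Recomputed tag = 11e9; claimed = 1170 → mismatch.

invalid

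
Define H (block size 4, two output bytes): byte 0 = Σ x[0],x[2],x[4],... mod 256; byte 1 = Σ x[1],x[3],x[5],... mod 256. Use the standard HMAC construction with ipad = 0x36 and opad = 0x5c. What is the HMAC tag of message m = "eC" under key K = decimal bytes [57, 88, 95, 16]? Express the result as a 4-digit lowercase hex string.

4527

Key decimal bytes [57, 88, 95, 16] = 39 58 5f 10 is exactly B = 4 bytes: K' = 39 58 5f 10.
K' ⊕ ipad = 0f 6e 69 26.  K' ⊕ opad = 65 04 03 4c.
Inner input = (K'⊕ipad) ∥ m = 0f 6e 69 26 ∥ 65 43.
Inner hash: even-index sum = 221 mod 256 = 221; odd-index sum = 215 mod 256 = 215 → dd d7.
Outer input = (K'⊕opad) ∥ inner = 65 04 03 4c ∥ dd d7.
Outer hash (tag): even-index sum = 325 mod 256 = 69; odd-index sum = 295 mod 256 = 39 → 45 27.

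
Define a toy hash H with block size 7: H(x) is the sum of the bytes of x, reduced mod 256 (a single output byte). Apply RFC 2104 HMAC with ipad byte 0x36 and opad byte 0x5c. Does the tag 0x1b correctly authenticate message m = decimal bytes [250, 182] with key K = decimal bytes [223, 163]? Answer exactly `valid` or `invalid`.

Key decimal bytes [223, 163] = df a3 is 2 bytes ≤ B = 7; zero-pad to 7 bytes: K' = df a3 00 00 00 00 00.
K' ⊕ ipad = e9 95 36 36 36 36 36; K' ⊕ opad = 83 ff 5c 5c 5c 5c 5c.
Inner hash: sum = 233+149+54+54+54+54+54+250+182 = 1084; mod 256 = 60 → 3c.
Outer hash (recomputed tag): sum = 131+255+92+92+92+92+92+60 = 906; mod 256 = 138 → 8a.
Recomputed tag = 8a; claimed = 1b → mismatch.

invalid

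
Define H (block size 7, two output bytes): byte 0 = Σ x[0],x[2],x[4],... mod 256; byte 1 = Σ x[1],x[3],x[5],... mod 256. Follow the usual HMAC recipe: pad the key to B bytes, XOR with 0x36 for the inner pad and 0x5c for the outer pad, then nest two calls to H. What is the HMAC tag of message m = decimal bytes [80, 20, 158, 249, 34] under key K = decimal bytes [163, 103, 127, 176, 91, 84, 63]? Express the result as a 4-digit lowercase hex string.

d590

Key decimal bytes [163, 103, 127, 176, 91, 84, 63] = a3 67 7f b0 5b 54 3f is exactly B = 7 bytes: K' = a3 67 7f b0 5b 54 3f.
K' ⊕ ipad = 95 51 49 86 6d 62 09.  K' ⊕ opad = ff 3b 23 ec 07 08 63.
Inner input = (K'⊕ipad) ∥ m = 95 51 49 86 6d 62 09 ∥ 50 14 9e f9 22.
Inner hash: even-index sum = 609 mod 256 = 97; odd-index sum = 585 mod 256 = 73 → 61 49.
Outer input = (K'⊕opad) ∥ inner = ff 3b 23 ec 07 08 63 ∥ 61 49.
Outer hash (tag): even-index sum = 469 mod 256 = 213; odd-index sum = 400 mod 256 = 144 → d5 90.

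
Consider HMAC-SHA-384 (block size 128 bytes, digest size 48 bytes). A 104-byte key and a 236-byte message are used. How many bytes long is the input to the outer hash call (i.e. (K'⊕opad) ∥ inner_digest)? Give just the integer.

Key is 104 ≤ 128 bytes, zero-padded: |K'| = 128.
Outer input = (K'⊕opad) ∥ H(inner) → 128 + 48 = 176 bytes.

176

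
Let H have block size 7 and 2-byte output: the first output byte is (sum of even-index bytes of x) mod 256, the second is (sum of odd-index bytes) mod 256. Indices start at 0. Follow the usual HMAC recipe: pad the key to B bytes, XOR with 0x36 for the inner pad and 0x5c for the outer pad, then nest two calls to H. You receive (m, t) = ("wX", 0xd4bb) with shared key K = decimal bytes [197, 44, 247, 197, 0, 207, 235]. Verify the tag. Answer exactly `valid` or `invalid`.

valid

Key decimal bytes [197, 44, 247, 197, 0, 207, 235] = c5 2c f7 c5 00 cf eb is exactly B = 7 bytes: K' = c5 2c f7 c5 00 cf eb.
K' ⊕ ipad = f3 1a c1 f3 36 f9 dd; K' ⊕ opad = 99 70 ab 99 5c 93 b7.
Inner hash: even-index sum = 799 mod 256 = 31; odd-index sum = 637 mod 256 = 125 → 1f 7d.
Outer hash (recomputed tag): even-index sum = 724 mod 256 = 212; odd-index sum = 443 mod 256 = 187 → d4 bb.
Recomputed tag = d4bb; claimed = d4bb → match.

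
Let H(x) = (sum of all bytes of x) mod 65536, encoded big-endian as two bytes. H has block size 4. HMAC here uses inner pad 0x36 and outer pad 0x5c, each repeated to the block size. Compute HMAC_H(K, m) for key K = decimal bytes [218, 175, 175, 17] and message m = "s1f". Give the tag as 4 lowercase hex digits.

Key decimal bytes [218, 175, 175, 17] = da af af 11 is exactly B = 4 bytes: K' = da af af 11.
K' ⊕ ipad = ec 99 99 27.  K' ⊕ opad = 86 f3 f3 4d.
Inner input = (K'⊕ipad) ∥ m = ec 99 99 27 ∥ 73 31 66.
Inner hash: sum = 236+153+153+39+115+49+102 = 847 → 03 4f.
Outer input = (K'⊕opad) ∥ inner = 86 f3 f3 4d ∥ 03 4f.
Outer hash (tag): sum = 134+243+243+77+3+79 = 779 → 03 0b.

030b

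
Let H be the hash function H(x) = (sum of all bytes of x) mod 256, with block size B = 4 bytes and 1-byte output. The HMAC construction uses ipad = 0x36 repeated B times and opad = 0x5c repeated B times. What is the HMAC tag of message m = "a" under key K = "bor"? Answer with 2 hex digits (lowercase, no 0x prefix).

83

Key "bor" = 62 6f 72 is 3 bytes ≤ B = 4; zero-pad to 4 bytes: K' = 62 6f 72 00.
K' ⊕ ipad = 54 59 44 36.  K' ⊕ opad = 3e 33 2e 5c.
Inner input = (K'⊕ipad) ∥ m = 54 59 44 36 ∥ 61.
Inner hash: sum = 84+89+68+54+97 = 392; mod 256 = 136 → 88.
Outer input = (K'⊕opad) ∥ inner = 3e 33 2e 5c ∥ 88.
Outer hash (tag): sum = 62+51+46+92+136 = 387; mod 256 = 131 → 83.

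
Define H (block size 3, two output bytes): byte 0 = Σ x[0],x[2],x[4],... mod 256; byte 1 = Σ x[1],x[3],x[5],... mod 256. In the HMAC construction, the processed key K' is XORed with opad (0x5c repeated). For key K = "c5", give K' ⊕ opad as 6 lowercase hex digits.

Key "c5" = 63 35 is 2 bytes ≤ B = 3; zero-pad to 3 bytes: K' = 63 35 00.
XOR each byte with 0x5c: 63⊕5c=3f, 35⊕5c=69, 00⊕5c=5c.

3f695c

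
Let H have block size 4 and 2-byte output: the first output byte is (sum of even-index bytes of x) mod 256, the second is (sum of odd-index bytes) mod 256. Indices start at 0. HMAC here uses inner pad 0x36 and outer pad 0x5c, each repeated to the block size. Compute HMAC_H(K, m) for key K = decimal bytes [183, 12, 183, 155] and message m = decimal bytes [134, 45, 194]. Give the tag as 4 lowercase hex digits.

202b

Key decimal bytes [183, 12, 183, 155] = b7 0c b7 9b is exactly B = 4 bytes: K' = b7 0c b7 9b.
K' ⊕ ipad = 81 3a 81 ad.  K' ⊕ opad = eb 50 eb c7.
Inner input = (K'⊕ipad) ∥ m = 81 3a 81 ad ∥ 86 2d c2.
Inner hash: even-index sum = 586 mod 256 = 74; odd-index sum = 276 mod 256 = 20 → 4a 14.
Outer input = (K'⊕opad) ∥ inner = eb 50 eb c7 ∥ 4a 14.
Outer hash (tag): even-index sum = 544 mod 256 = 32; odd-index sum = 299 mod 256 = 43 → 20 2b.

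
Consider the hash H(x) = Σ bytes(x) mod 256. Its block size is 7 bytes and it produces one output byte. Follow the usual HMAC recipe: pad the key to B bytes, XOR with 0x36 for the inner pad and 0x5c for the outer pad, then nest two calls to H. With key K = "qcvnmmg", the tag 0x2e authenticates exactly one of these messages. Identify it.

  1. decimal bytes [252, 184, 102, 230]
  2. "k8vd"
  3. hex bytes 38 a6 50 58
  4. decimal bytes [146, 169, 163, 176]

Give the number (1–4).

Key "qcvnmmg" = 71 63 76 6e 6d 6d 67 is exactly B = 7 bytes: K' = 71 63 76 6e 6d 6d 67.
K' ⊕ ipad = 47 55 40 58 5b 5b 51; K' ⊕ opad = 2d 3f 2a 32 31 31 3b.
m1: inner = H(47 55 40 58 5b 5b 51 fc b8 66 e6) = 3b; tag = H(2d 3f 2a 32 31 31 3b 3b) = a0
m2: inner = H(47 55 40 58 5b 5b 51 6b 38 76 64) = b8; tag = H(2d 3f 2a 32 31 31 3b b8) = 1d
m3: inner = H(47 55 40 58 5b 5b 51 38 a6 50 58) = c1; tag = H(2d 3f 2a 32 31 31 3b c1) = 26
m4: inner = H(47 55 40 58 5b 5b 51 92 a9 a3 b0) = c9; tag = H(2d 3f 2a 32 31 31 3b c9) = 2e ← matches

4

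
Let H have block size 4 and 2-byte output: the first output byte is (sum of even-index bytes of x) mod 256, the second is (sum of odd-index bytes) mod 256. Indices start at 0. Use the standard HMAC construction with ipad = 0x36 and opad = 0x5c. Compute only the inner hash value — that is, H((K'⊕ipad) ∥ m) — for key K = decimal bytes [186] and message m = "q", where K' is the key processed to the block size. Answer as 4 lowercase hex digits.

336c

Key decimal bytes [186] = ba is 1 byte ≤ B = 4; zero-pad to 4 bytes: K' = ba 00 00 00.
K' ⊕ ipad = 8c 36 36 36.
Inner input = 8c 36 36 36 ∥ 71.
Inner hash: even-index sum = 307 mod 256 = 51; odd-index sum = 108 mod 256 = 108 → 33 6c.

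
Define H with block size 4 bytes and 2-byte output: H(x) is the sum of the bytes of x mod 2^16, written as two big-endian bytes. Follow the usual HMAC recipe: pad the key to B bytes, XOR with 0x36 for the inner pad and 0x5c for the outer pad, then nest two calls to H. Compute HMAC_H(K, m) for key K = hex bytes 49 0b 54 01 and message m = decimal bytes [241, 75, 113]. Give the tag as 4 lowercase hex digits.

00d6

Key hex bytes 49 0b 54 01 is exactly B = 4 bytes: K' = 49 0b 54 01.
K' ⊕ ipad = 7f 3d 62 37.  K' ⊕ opad = 15 57 08 5d.
Inner input = (K'⊕ipad) ∥ m = 7f 3d 62 37 ∥ f1 4b 71.
Inner hash: sum = 127+61+98+55+241+75+113 = 770 → 03 02.
Outer input = (K'⊕opad) ∥ inner = 15 57 08 5d ∥ 03 02.
Outer hash (tag): sum = 21+87+8+93+3+2 = 214 → 00 d6.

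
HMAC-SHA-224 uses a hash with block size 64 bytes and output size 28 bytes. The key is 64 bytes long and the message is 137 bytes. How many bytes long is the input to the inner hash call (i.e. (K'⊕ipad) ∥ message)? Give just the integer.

201

Key is 64 ≤ 64 bytes, zero-padded: |K'| = 64.
Inner input = (K'⊕ipad) ∥ m → 64 + 137 = 201 bytes.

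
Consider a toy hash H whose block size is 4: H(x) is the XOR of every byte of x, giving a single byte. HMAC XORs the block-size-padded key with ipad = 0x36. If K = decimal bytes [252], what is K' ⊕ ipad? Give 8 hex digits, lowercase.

ca363636

Key decimal bytes [252] = fc is 1 byte ≤ B = 4; zero-pad to 4 bytes: K' = fc 00 00 00.
XOR each byte with 0x36: fc⊕36=ca, 00⊕36=36, 00⊕36=36, 00⊕36=36.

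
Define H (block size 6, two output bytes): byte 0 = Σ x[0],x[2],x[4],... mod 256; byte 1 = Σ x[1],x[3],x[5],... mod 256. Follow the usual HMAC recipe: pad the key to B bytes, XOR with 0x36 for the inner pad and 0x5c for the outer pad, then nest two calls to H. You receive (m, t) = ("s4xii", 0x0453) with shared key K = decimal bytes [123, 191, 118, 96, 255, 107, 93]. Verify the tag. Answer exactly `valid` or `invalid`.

valid

Key decimal bytes [123, 191, 118, 96, 255, 107, 93] = 7b bf 76 60 ff 6b 5d is 7 bytes > B = 6, so hash it first: H(key) = 4d 8a, then zero-pad to 6 bytes: K' = 4d 8a 00 00 00 00.
K' ⊕ ipad = 7b bc 36 36 36 36; K' ⊕ opad = 11 d6 5c 5c 5c 5c.
Inner hash: even-index sum = 571 mod 256 = 59; odd-index sum = 453 mod 256 = 197 → 3b c5.
Outer hash (recomputed tag): even-index sum = 260 mod 256 = 4; odd-index sum = 595 mod 256 = 83 → 04 53.
Recomputed tag = 0453; claimed = 0453 → match.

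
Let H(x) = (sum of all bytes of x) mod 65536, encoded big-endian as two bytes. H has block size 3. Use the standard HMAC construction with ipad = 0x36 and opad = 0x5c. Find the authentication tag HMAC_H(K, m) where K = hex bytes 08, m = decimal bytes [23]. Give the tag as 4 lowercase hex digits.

Key hex bytes 08 is 1 byte ≤ B = 3; zero-pad to 3 bytes: K' = 08 00 00.
K' ⊕ ipad = 3e 36 36.  K' ⊕ opad = 54 5c 5c.
Inner input = (K'⊕ipad) ∥ m = 3e 36 36 ∥ 17.
Inner hash: sum = 62+54+54+23 = 193 → 00 c1.
Outer input = (K'⊕opad) ∥ inner = 54 5c 5c ∥ 00 c1.
Outer hash (tag): sum = 84+92+92+0+193 = 461 → 01 cd.

01cd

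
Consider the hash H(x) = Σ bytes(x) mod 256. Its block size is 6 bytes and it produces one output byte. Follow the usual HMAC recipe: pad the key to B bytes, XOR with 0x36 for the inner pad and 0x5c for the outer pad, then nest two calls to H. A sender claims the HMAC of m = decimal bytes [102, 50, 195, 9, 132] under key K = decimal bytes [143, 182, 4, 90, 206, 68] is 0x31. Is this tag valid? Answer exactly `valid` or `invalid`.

invalid

Key decimal bytes [143, 182, 4, 90, 206, 68] = 8f b6 04 5a ce 44 is exactly B = 6 bytes: K' = 8f b6 04 5a ce 44.
K' ⊕ ipad = b9 80 32 6c f8 72; K' ⊕ opad = d3 ea 58 06 92 18.
Inner hash: sum = 185+128+50+108+248+114+102+50+195+9+132 = 1321; mod 256 = 41 → 29.
Outer hash (recomputed tag): sum = 211+234+88+6+146+24+41 = 750; mod 256 = 238 → ee.
Recomputed tag = ee; claimed = 31 → mismatch.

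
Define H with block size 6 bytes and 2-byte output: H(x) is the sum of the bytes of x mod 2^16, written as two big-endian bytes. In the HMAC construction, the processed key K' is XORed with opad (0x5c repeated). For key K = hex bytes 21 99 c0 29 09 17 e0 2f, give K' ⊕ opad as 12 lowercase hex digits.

Key hex bytes 21 99 c0 29 09 17 e0 2f is 8 bytes > B = 6, so hash it first: H(key) = 02 d2, then zero-pad to 6 bytes: K' = 02 d2 00 00 00 00.
XOR each byte with 0x5c: 02⊕5c=5e, d2⊕5c=8e, 00⊕5c=5c, 00⊕5c=5c, 00⊕5c=5c, 00⊕5c=5c.

5e8e5c5c5c5c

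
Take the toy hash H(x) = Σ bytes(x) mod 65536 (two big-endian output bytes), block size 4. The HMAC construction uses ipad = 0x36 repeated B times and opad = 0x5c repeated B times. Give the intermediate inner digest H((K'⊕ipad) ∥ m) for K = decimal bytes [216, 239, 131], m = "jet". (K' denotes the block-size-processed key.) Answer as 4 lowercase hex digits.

Key decimal bytes [216, 239, 131] = d8 ef 83 is 3 bytes ≤ B = 4; zero-pad to 4 bytes: K' = d8 ef 83 00.
K' ⊕ ipad = ee d9 b5 36.
Inner input = ee d9 b5 36 ∥ 6a 65 74.
Inner hash: sum = 238+217+181+54+106+101+116 = 1013 → 03 f5.

03f5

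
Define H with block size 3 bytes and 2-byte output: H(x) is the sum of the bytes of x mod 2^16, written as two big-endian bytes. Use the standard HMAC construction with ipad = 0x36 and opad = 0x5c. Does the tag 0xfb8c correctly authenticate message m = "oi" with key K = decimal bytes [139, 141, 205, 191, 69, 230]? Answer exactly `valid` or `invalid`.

invalid

Key decimal bytes [139, 141, 205, 191, 69, 230] = 8b 8d cd bf 45 e6 is 6 bytes > B = 3, so hash it first: H(key) = 03 cf, then zero-pad to 3 bytes: K' = 03 cf 00.
K' ⊕ ipad = 35 f9 36; K' ⊕ opad = 5f 93 5c.
Inner hash: sum = 53+249+54+111+105 = 572 → 02 3c.
Outer hash (recomputed tag): sum = 95+147+92+2+60 = 396 → 01 8c.
Recomputed tag = 018c; claimed = fb8c → mismatch.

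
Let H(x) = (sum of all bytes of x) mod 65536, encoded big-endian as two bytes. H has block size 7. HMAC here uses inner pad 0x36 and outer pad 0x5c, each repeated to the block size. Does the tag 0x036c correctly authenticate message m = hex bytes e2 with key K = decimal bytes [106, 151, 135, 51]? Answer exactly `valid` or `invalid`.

invalid

Key decimal bytes [106, 151, 135, 51] = 6a 97 87 33 is 4 bytes ≤ B = 7; zero-pad to 7 bytes: K' = 6a 97 87 33 00 00 00.
K' ⊕ ipad = 5c a1 b1 05 36 36 36; K' ⊕ opad = 36 cb db 6f 5c 5c 5c.
Inner hash: sum = 92+161+177+5+54+54+54+226 = 823 → 03 37.
Outer hash (recomputed tag): sum = 54+203+219+111+92+92+92+3+55 = 921 → 03 99.
Recomputed tag = 0399; claimed = 036c → mismatch.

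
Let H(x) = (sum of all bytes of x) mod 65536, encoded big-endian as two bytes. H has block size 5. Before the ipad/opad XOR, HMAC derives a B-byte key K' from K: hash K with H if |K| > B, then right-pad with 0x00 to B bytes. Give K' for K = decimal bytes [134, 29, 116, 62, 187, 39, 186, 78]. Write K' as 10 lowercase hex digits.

033f000000

|K| = 8 > B = 5, so first hash the key.
H(K): sum = 134+29+116+62+187+39+186+78 = 831 → 03 3f.
Zero-pad H(K) = 03 3f to 5 bytes: K' = 03 3f 00 00 00.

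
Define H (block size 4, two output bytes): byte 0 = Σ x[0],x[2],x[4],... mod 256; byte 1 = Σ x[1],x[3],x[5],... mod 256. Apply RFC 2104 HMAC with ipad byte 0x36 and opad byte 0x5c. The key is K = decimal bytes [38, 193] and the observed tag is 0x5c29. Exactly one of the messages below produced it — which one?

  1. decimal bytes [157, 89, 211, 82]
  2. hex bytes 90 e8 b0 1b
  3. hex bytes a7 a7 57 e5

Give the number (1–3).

2

Key decimal bytes [38, 193] = 26 c1 is 2 bytes ≤ B = 4; zero-pad to 4 bytes: K' = 26 c1 00 00.
K' ⊕ ipad = 10 f7 36 36; K' ⊕ opad = 7a 9d 5c 5c.
m1: inner = H(10 f7 36 36 9d 59 d3 52) = b6 d8; tag = H(7a 9d 5c 5c b6 d8) = 8cd1
m2: inner = H(10 f7 36 36 90 e8 b0 1b) = 86 30; tag = H(7a 9d 5c 5c 86 30) = 5c29 ← matches
m3: inner = H(10 f7 36 36 a7 a7 57 e5) = 44 b9; tag = H(7a 9d 5c 5c 44 b9) = 1ab2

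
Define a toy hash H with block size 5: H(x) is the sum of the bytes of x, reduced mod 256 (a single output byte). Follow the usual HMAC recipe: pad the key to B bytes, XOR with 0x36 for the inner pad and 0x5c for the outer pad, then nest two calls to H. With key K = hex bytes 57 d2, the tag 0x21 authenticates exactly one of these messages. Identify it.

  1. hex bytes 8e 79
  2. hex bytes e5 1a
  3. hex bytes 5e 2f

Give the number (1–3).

Key hex bytes 57 d2 is 2 bytes ≤ B = 5; zero-pad to 5 bytes: K' = 57 d2 00 00 00.
K' ⊕ ipad = 61 e4 36 36 36; K' ⊕ opad = 0b 8e 5c 5c 5c.
m1: inner = H(61 e4 36 36 36 8e 79) = ee; tag = H(0b 8e 5c 5c 5c ee) = 9b
m2: inner = H(61 e4 36 36 36 e5 1a) = e6; tag = H(0b 8e 5c 5c 5c e6) = 93
m3: inner = H(61 e4 36 36 36 5e 2f) = 74; tag = H(0b 8e 5c 5c 5c 74) = 21 ← matches

3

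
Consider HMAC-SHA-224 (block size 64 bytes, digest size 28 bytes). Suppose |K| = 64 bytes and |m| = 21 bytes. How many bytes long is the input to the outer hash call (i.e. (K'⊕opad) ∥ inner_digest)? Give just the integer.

Key is 64 ≤ 64 bytes, zero-padded: |K'| = 64.
Outer input = (K'⊕opad) ∥ H(inner) → 64 + 28 = 92 bytes.

92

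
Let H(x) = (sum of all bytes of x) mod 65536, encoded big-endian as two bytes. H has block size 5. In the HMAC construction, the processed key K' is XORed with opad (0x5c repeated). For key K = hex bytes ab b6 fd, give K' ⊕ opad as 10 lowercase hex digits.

f7eaa15c5c

Key hex bytes ab b6 fd is 3 bytes ≤ B = 5; zero-pad to 5 bytes: K' = ab b6 fd 00 00.
XOR each byte with 0x5c: ab⊕5c=f7, b6⊕5c=ea, fd⊕5c=a1, 00⊕5c=5c, 00⊕5c=5c.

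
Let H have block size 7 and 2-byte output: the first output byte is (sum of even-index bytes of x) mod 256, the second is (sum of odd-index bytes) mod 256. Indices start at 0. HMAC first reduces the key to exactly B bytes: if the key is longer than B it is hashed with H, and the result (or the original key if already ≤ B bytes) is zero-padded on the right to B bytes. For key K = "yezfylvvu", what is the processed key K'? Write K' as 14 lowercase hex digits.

57ad0000000000

|K| = 9 > B = 7, so first hash the key.
H(K): even-index sum = 599 mod 256 = 87; odd-index sum = 429 mod 256 = 173 → 57 ad.
Zero-pad H(K) = 57 ad to 7 bytes: K' = 57 ad 00 00 00 00 00.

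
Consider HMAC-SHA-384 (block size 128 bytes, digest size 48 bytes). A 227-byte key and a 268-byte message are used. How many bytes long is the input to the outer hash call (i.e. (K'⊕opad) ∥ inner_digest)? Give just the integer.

176

Key is 227 > 128 bytes, so it is hashed to 48 bytes then zero-padded to 128: |K'| = 128.
Outer input = (K'⊕opad) ∥ H(inner) → 128 + 48 = 176 bytes.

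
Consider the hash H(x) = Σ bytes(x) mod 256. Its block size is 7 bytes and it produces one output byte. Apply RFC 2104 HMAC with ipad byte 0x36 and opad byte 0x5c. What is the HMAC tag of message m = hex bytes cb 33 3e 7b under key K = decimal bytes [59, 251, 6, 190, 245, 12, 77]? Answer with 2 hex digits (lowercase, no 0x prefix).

Key decimal bytes [59, 251, 6, 190, 245, 12, 77] = 3b fb 06 be f5 0c 4d is exactly B = 7 bytes: K' = 3b fb 06 be f5 0c 4d.
K' ⊕ ipad = 0d cd 30 88 c3 3a 7b.  K' ⊕ opad = 67 a7 5a e2 a9 50 11.
Inner input = (K'⊕ipad) ∥ m = 0d cd 30 88 c3 3a 7b ∥ cb 33 3e 7b.
Inner hash: sum = 13+205+48+136+195+58+123+203+51+62+123 = 1217; mod 256 = 193 → c1.
Outer input = (K'⊕opad) ∥ inner = 67 a7 5a e2 a9 50 11 ∥ c1.
Outer hash (tag): sum = 103+167+90+226+169+80+17+193 = 1045; mod 256 = 21 → 15.

15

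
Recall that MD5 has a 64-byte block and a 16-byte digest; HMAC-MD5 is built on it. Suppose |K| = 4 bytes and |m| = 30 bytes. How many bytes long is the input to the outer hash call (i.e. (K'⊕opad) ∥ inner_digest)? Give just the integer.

Key is 4 ≤ 64 bytes, zero-padded: |K'| = 64.
Outer input = (K'⊕opad) ∥ H(inner) → 64 + 16 = 80 bytes.

80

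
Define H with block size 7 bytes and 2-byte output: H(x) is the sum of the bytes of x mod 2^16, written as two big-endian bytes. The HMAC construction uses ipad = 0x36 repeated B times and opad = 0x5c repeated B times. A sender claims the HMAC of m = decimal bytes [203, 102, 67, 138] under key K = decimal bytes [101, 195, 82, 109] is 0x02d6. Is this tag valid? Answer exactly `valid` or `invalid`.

Key decimal bytes [101, 195, 82, 109] = 65 c3 52 6d is 4 bytes ≤ B = 7; zero-pad to 7 bytes: K' = 65 c3 52 6d 00 00 00.
K' ⊕ ipad = 53 f5 64 5b 36 36 36; K' ⊕ opad = 39 9f 0e 31 5c 5c 5c.
Inner hash: sum = 83+245+100+91+54+54+54+203+102+67+138 = 1191 → 04 a7.
Outer hash (recomputed tag): sum = 57+159+14+49+92+92+92+4+167 = 726 → 02 d6.
Recomputed tag = 02d6; claimed = 02d6 → match.

valid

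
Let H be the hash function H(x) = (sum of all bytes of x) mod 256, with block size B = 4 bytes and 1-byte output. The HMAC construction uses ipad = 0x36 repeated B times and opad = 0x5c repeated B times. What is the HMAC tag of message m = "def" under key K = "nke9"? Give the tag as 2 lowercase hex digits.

Key "nke9" = 6e 6b 65 39 is exactly B = 4 bytes: K' = 6e 6b 65 39.
K' ⊕ ipad = 58 5d 53 0f.  K' ⊕ opad = 32 37 39 65.
Inner input = (K'⊕ipad) ∥ m = 58 5d 53 0f ∥ 64 65 66.
Inner hash: sum = 88+93+83+15+100+101+102 = 582; mod 256 = 70 → 46.
Outer input = (K'⊕opad) ∥ inner = 32 37 39 65 ∥ 46.
Outer hash (tag): sum = 50+55+57+101+70 = 333; mod 256 = 77 → 4d.

4d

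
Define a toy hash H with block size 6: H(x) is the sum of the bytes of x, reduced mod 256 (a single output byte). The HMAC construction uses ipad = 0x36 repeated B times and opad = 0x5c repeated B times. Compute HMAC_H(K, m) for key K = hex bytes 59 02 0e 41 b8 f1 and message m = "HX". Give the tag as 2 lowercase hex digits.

Key hex bytes 59 02 0e 41 b8 f1 is exactly B = 6 bytes: K' = 59 02 0e 41 b8 f1.
K' ⊕ ipad = 6f 34 38 77 8e c7.  K' ⊕ opad = 05 5e 52 1d e4 ad.
Inner input = (K'⊕ipad) ∥ m = 6f 34 38 77 8e c7 ∥ 48 58.
Inner hash: sum = 111+52+56+119+142+199+72+88 = 839; mod 256 = 71 → 47.
Outer input = (K'⊕opad) ∥ inner = 05 5e 52 1d e4 ad ∥ 47.
Outer hash (tag): sum = 5+94+82+29+228+173+71 = 682; mod 256 = 170 → aa.

aa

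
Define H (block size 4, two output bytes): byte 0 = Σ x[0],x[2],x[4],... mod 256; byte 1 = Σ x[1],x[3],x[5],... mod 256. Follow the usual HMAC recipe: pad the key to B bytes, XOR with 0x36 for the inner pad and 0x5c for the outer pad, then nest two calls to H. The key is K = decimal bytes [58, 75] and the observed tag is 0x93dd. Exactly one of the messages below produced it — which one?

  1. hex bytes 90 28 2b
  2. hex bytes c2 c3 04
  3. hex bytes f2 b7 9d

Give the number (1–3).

3

Key decimal bytes [58, 75] = 3a 4b is 2 bytes ≤ B = 4; zero-pad to 4 bytes: K' = 3a 4b 00 00.
K' ⊕ ipad = 0c 7d 36 36; K' ⊕ opad = 66 17 5c 5c.
m1: inner = H(0c 7d 36 36 90 28 2b) = fd db; tag = H(66 17 5c 5c fd db) = bf4e
m2: inner = H(0c 7d 36 36 c2 c3 04) = 08 76; tag = H(66 17 5c 5c 08 76) = cae9
m3: inner = H(0c 7d 36 36 f2 b7 9d) = d1 6a; tag = H(66 17 5c 5c d1 6a) = 93dd ← matches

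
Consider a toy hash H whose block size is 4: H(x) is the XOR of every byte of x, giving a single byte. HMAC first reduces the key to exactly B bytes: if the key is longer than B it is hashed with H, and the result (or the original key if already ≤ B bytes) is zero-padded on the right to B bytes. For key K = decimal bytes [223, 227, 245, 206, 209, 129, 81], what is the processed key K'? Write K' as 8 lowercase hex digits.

|K| = 7 > B = 4, so first hash the key.
H(K): XOR df⊕e3⊕f5⊕ce⊕d1⊕81⊕51 = 06.
Zero-pad H(K) = 06 to 4 bytes: K' = 06 00 00 00.

06000000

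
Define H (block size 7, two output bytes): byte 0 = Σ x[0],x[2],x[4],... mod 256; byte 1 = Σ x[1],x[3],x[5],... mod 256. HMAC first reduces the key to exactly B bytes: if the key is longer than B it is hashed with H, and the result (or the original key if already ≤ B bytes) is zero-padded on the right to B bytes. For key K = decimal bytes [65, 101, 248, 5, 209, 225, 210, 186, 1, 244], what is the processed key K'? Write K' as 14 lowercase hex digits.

|K| = 10 > B = 7, so first hash the key.
H(K): even-index sum = 733 mod 256 = 221; odd-index sum = 761 mod 256 = 249 → dd f9.
Zero-pad H(K) = dd f9 to 7 bytes: K' = dd f9 00 00 00 00 00.

ddf90000000000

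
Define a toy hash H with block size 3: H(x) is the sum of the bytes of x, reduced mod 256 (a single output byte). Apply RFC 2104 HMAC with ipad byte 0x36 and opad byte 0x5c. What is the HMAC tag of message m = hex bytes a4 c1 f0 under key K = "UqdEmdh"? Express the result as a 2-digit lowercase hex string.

0b

Key "UqdEmdh" = 55 71 64 45 6d 64 68 is 7 bytes > B = 3, so hash it first: H(key) = a8, then zero-pad to 3 bytes: K' = a8 00 00.
K' ⊕ ipad = 9e 36 36.  K' ⊕ opad = f4 5c 5c.
Inner input = (K'⊕ipad) ∥ m = 9e 36 36 ∥ a4 c1 f0.
Inner hash: sum = 158+54+54+164+193+240 = 863; mod 256 = 95 → 5f.
Outer input = (K'⊕opad) ∥ inner = f4 5c 5c ∥ 5f.
Outer hash (tag): sum = 244+92+92+95 = 523; mod 256 = 11 → 0b.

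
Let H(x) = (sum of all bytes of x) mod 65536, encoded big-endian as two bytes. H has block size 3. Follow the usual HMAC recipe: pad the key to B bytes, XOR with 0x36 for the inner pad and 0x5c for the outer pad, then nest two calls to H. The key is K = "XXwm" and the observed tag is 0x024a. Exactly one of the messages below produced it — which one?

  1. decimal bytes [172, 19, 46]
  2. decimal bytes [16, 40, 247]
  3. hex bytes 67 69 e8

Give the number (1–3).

3

Key "XXwm" = 58 58 77 6d is 4 bytes > B = 3, so hash it first: H(key) = 01 94, then zero-pad to 3 bytes: K' = 01 94 00.
K' ⊕ ipad = 37 a2 36; K' ⊕ opad = 5d c8 5c.
m1: inner = H(37 a2 36 ac 13 2e) = 01 fc; tag = H(5d c8 5c 01 fc) = 027e
m2: inner = H(37 a2 36 10 28 f7) = 02 3e; tag = H(5d c8 5c 02 3e) = 01c1
m3: inner = H(37 a2 36 67 69 e8) = 02 c7; tag = H(5d c8 5c 02 c7) = 024a ← matches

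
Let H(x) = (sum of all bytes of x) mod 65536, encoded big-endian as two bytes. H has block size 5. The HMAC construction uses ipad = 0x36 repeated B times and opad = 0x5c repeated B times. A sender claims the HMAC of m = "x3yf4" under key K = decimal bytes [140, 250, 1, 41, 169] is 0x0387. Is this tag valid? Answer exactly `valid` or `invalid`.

invalid

Key decimal bytes [140, 250, 1, 41, 169] = 8c fa 01 29 a9 is exactly B = 5 bytes: K' = 8c fa 01 29 a9.
K' ⊕ ipad = ba cc 37 1f 9f; K' ⊕ opad = d0 a6 5d 75 f5.
Inner hash: sum = 186+204+55+31+159+120+51+121+102+52 = 1081 → 04 39.
Outer hash (recomputed tag): sum = 208+166+93+117+245+4+57 = 890 → 03 7a.
Recomputed tag = 037a; claimed = 0387 → mismatch.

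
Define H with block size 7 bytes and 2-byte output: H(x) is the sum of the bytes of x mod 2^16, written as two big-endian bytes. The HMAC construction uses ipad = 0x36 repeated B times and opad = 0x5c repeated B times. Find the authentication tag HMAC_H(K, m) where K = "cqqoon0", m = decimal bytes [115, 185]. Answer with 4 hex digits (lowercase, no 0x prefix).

Key "cqqoon0" = 63 71 71 6f 6f 6e 30 is exactly B = 7 bytes: K' = 63 71 71 6f 6f 6e 30.
K' ⊕ ipad = 55 47 47 59 59 58 06.  K' ⊕ opad = 3f 2d 2d 33 33 32 6c.
Inner input = (K'⊕ipad) ∥ m = 55 47 47 59 59 58 06 ∥ 73 b9.
Inner hash: sum = 85+71+71+89+89+88+6+115+185 = 799 → 03 1f.
Outer input = (K'⊕opad) ∥ inner = 3f 2d 2d 33 33 32 6c ∥ 03 1f.
Outer hash (tag): sum = 63+45+45+51+51+50+108+3+31 = 447 → 01 bf.

01bf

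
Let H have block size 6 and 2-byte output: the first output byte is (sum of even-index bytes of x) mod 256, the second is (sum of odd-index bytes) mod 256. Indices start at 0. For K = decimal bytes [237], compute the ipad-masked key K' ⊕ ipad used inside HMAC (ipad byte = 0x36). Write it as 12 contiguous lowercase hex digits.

db3636363636

Key decimal bytes [237] = ed is 1 byte ≤ B = 6; zero-pad to 6 bytes: K' = ed 00 00 00 00 00.
XOR each byte with 0x36: ed⊕36=db, 00⊕36=36, 00⊕36=36, 00⊕36=36, 00⊕36=36, 00⊕36=36.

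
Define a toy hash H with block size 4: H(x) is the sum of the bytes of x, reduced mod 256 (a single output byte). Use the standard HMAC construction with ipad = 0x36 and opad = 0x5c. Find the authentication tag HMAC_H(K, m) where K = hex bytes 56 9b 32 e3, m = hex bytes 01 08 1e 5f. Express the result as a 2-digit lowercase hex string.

Key hex bytes 56 9b 32 e3 is exactly B = 4 bytes: K' = 56 9b 32 e3.
K' ⊕ ipad = 60 ad 04 d5.  K' ⊕ opad = 0a c7 6e bf.
Inner input = (K'⊕ipad) ∥ m = 60 ad 04 d5 ∥ 01 08 1e 5f.
Inner hash: sum = 96+173+4+213+1+8+30+95 = 620; mod 256 = 108 → 6c.
Outer input = (K'⊕opad) ∥ inner = 0a c7 6e bf ∥ 6c.
Outer hash (tag): sum = 10+199+110+191+108 = 618; mod 256 = 106 → 6a.

6a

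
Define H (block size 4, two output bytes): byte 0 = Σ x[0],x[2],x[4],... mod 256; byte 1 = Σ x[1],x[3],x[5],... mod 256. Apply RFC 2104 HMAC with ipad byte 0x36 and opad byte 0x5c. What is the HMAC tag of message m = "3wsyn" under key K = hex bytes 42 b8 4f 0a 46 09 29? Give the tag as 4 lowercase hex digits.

Key hex bytes 42 b8 4f 0a 46 09 29 is 7 bytes > B = 4, so hash it first: H(key) = 00 cb, then zero-pad to 4 bytes: K' = 00 cb 00 00.
K' ⊕ ipad = 36 fd 36 36.  K' ⊕ opad = 5c 97 5c 5c.
Inner input = (K'⊕ipad) ∥ m = 36 fd 36 36 ∥ 33 77 73 79 6e.
Inner hash: even-index sum = 384 mod 256 = 128; odd-index sum = 547 mod 256 = 35 → 80 23.
Outer input = (K'⊕opad) ∥ inner = 5c 97 5c 5c ∥ 80 23.
Outer hash (tag): even-index sum = 312 mod 256 = 56; odd-index sum = 278 mod 256 = 22 → 38 16.

3816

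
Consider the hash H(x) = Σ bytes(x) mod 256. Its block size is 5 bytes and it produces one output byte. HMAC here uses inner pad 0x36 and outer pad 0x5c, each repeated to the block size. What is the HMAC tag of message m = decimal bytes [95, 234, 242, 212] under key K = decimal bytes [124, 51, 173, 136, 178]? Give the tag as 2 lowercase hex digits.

7d

Key decimal bytes [124, 51, 173, 136, 178] = 7c 33 ad 88 b2 is exactly B = 5 bytes: K' = 7c 33 ad 88 b2.
K' ⊕ ipad = 4a 05 9b be 84.  K' ⊕ opad = 20 6f f1 d4 ee.
Inner input = (K'⊕ipad) ∥ m = 4a 05 9b be 84 ∥ 5f ea f2 d4.
Inner hash: sum = 74+5+155+190+132+95+234+242+212 = 1339; mod 256 = 59 → 3b.
Outer input = (K'⊕opad) ∥ inner = 20 6f f1 d4 ee ∥ 3b.
Outer hash (tag): sum = 32+111+241+212+238+59 = 893; mod 256 = 125 → 7d.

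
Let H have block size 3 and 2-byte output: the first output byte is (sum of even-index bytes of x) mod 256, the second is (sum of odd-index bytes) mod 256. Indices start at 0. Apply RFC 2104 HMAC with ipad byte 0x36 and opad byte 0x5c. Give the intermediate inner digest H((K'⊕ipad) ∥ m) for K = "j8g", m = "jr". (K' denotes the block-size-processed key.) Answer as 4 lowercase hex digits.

1f78

Key "j8g" = 6a 38 67 is exactly B = 3 bytes: K' = 6a 38 67.
K' ⊕ ipad = 5c 0e 51.
Inner input = 5c 0e 51 ∥ 6a 72.
Inner hash: even-index sum = 287 mod 256 = 31; odd-index sum = 120 mod 256 = 120 → 1f 78.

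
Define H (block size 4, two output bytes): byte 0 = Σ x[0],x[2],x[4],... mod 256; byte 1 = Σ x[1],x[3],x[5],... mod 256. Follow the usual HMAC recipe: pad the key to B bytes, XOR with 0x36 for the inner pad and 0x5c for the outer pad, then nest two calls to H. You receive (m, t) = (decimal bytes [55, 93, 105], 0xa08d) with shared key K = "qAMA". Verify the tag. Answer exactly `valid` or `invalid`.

Key "qAMA" = 71 41 4d 41 is exactly B = 4 bytes: K' = 71 41 4d 41.
K' ⊕ ipad = 47 77 7b 77; K' ⊕ opad = 2d 1d 11 1d.
Inner hash: even-index sum = 354 mod 256 = 98; odd-index sum = 331 mod 256 = 75 → 62 4b.
Outer hash (recomputed tag): even-index sum = 160 mod 256 = 160; odd-index sum = 133 mod 256 = 133 → a0 85.
Recomputed tag = a085; claimed = a08d → mismatch.

invalid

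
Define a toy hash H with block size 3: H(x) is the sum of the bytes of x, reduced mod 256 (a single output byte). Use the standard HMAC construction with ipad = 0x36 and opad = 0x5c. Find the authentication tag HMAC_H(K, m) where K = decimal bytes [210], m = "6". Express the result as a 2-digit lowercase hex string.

Key decimal bytes [210] = d2 is 1 byte ≤ B = 3; zero-pad to 3 bytes: K' = d2 00 00.
K' ⊕ ipad = e4 36 36.  K' ⊕ opad = 8e 5c 5c.
Inner input = (K'⊕ipad) ∥ m = e4 36 36 ∥ 36.
Inner hash: sum = 228+54+54+54 = 390; mod 256 = 134 → 86.
Outer input = (K'⊕opad) ∥ inner = 8e 5c 5c ∥ 86.
Outer hash (tag): sum = 142+92+92+134 = 460; mod 256 = 204 → cc.

cc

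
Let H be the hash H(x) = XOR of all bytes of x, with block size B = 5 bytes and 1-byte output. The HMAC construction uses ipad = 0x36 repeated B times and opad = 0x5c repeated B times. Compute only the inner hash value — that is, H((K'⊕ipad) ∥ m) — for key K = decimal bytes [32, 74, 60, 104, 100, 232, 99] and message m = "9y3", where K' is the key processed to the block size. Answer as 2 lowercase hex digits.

Key decimal bytes [32, 74, 60, 104, 100, 232, 99] = 20 4a 3c 68 64 e8 63 is 7 bytes > B = 5, so hash it first: H(key) = d1, then zero-pad to 5 bytes: K' = d1 00 00 00 00.
K' ⊕ ipad = e7 36 36 36 36.
Inner input = e7 36 36 36 36 ∥ 39 79 33.
Inner hash: XOR e7⊕36⊕36⊕36⊕36⊕39⊕79⊕33 = 94.

94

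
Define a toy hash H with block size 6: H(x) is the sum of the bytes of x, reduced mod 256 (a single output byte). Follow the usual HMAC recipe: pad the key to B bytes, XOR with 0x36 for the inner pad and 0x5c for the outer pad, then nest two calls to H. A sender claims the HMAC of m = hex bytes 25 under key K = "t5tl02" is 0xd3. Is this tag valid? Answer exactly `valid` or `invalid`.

Key "t5tl02" = 74 35 74 6c 30 32 is exactly B = 6 bytes: K' = 74 35 74 6c 30 32.
K' ⊕ ipad = 42 03 42 5a 06 04; K' ⊕ opad = 28 69 28 30 6c 6e.
Inner hash: sum = 66+3+66+90+6+4+37 = 272; mod 256 = 16 → 10.
Outer hash (recomputed tag): sum = 40+105+40+48+108+110+16 = 467; mod 256 = 211 → d3.
Recomputed tag = d3; claimed = d3 → match.

valid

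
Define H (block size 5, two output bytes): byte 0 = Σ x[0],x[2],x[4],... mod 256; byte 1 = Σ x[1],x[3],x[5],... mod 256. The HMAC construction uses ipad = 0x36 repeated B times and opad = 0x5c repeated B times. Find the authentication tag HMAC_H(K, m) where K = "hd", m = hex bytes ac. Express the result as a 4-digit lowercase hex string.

205e

Key "hd" = 68 64 is 2 bytes ≤ B = 5; zero-pad to 5 bytes: K' = 68 64 00 00 00.
K' ⊕ ipad = 5e 52 36 36 36.  K' ⊕ opad = 34 38 5c 5c 5c.
Inner input = (K'⊕ipad) ∥ m = 5e 52 36 36 36 ∥ ac.
Inner hash: even-index sum = 202 mod 256 = 202; odd-index sum = 308 mod 256 = 52 → ca 34.
Outer input = (K'⊕opad) ∥ inner = 34 38 5c 5c 5c ∥ ca 34.
Outer hash (tag): even-index sum = 288 mod 256 = 32; odd-index sum = 350 mod 256 = 94 → 20 5e.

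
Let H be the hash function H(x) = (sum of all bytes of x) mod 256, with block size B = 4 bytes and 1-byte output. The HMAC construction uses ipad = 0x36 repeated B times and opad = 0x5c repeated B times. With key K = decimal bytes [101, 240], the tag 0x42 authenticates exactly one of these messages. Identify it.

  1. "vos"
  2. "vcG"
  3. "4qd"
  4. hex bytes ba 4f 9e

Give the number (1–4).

2

Key decimal bytes [101, 240] = 65 f0 is 2 bytes ≤ B = 4; zero-pad to 4 bytes: K' = 65 f0 00 00.
K' ⊕ ipad = 53 c6 36 36; K' ⊕ opad = 39 ac 5c 5c.
m1: inner = H(53 c6 36 36 76 6f 73) = dd; tag = H(39 ac 5c 5c dd) = 7a
m2: inner = H(53 c6 36 36 76 63 47) = a5; tag = H(39 ac 5c 5c a5) = 42 ← matches
m3: inner = H(53 c6 36 36 34 71 64) = 8e; tag = H(39 ac 5c 5c 8e) = 2b
m4: inner = H(53 c6 36 36 ba 4f 9e) = 2c; tag = H(39 ac 5c 5c 2c) = c9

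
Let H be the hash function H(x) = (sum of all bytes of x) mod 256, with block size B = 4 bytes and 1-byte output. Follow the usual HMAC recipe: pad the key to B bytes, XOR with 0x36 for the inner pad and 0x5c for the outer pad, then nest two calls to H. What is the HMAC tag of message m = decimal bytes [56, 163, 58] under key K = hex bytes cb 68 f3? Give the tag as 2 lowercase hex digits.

41

Key hex bytes cb 68 f3 is 3 bytes ≤ B = 4; zero-pad to 4 bytes: K' = cb 68 f3 00.
K' ⊕ ipad = fd 5e c5 36.  K' ⊕ opad = 97 34 af 5c.
Inner input = (K'⊕ipad) ∥ m = fd 5e c5 36 ∥ 38 a3 3a.
Inner hash: sum = 253+94+197+54+56+163+58 = 875; mod 256 = 107 → 6b.
Outer input = (K'⊕opad) ∥ inner = 97 34 af 5c ∥ 6b.
Outer hash (tag): sum = 151+52+175+92+107 = 577; mod 256 = 65 → 41.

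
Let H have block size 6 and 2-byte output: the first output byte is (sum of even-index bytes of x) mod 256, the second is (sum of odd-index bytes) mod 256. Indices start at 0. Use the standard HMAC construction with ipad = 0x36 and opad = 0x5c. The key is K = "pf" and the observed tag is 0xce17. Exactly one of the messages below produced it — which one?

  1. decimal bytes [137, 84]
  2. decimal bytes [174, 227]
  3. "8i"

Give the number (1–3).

Key "pf" = 70 66 is 2 bytes ≤ B = 6; zero-pad to 6 bytes: K' = 70 66 00 00 00 00.
K' ⊕ ipad = 46 50 36 36 36 36; K' ⊕ opad = 2c 3a 5c 5c 5c 5c.
m1: inner = H(46 50 36 36 36 36 89 54) = 3b 10; tag = H(2c 3a 5c 5c 5c 5c 3b 10) = 1f02
m2: inner = H(46 50 36 36 36 36 ae e3) = 60 9f; tag = H(2c 3a 5c 5c 5c 5c 60 9f) = 4491
m3: inner = H(46 50 36 36 36 36 38 69) = ea 25; tag = H(2c 3a 5c 5c 5c 5c ea 25) = ce17 ← matches

3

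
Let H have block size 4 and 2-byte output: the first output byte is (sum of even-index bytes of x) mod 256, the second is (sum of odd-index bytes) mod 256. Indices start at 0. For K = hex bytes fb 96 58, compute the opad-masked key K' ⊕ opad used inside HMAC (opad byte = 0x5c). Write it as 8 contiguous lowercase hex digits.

a7ca045c

Key hex bytes fb 96 58 is 3 bytes ≤ B = 4; zero-pad to 4 bytes: K' = fb 96 58 00.
XOR each byte with 0x5c: fb⊕5c=a7, 96⊕5c=ca, 58⊕5c=04, 00⊕5c=5c.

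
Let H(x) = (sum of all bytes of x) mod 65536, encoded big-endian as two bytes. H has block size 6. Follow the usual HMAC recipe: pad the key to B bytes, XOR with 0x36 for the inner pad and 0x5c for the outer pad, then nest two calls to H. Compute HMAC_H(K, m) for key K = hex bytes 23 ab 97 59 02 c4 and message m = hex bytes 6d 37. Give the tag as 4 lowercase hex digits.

Key hex bytes 23 ab 97 59 02 c4 is exactly B = 6 bytes: K' = 23 ab 97 59 02 c4.
K' ⊕ ipad = 15 9d a1 6f 34 f2.  K' ⊕ opad = 7f f7 cb 05 5e 98.
Inner input = (K'⊕ipad) ∥ m = 15 9d a1 6f 34 f2 ∥ 6d 37.
Inner hash: sum = 21+157+161+111+52+242+109+55 = 908 → 03 8c.
Outer input = (K'⊕opad) ∥ inner = 7f f7 cb 05 5e 98 ∥ 03 8c.
Outer hash (tag): sum = 127+247+203+5+94+152+3+140 = 971 → 03 cb.

03cb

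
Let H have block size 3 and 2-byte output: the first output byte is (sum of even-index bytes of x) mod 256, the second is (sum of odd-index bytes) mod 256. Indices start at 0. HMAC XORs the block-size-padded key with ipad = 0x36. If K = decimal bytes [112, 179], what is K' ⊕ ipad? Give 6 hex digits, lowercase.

468536

Key decimal bytes [112, 179] = 70 b3 is 2 bytes ≤ B = 3; zero-pad to 3 bytes: K' = 70 b3 00.
XOR each byte with 0x36: 70⊕36=46, b3⊕36=85, 00⊕36=36.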